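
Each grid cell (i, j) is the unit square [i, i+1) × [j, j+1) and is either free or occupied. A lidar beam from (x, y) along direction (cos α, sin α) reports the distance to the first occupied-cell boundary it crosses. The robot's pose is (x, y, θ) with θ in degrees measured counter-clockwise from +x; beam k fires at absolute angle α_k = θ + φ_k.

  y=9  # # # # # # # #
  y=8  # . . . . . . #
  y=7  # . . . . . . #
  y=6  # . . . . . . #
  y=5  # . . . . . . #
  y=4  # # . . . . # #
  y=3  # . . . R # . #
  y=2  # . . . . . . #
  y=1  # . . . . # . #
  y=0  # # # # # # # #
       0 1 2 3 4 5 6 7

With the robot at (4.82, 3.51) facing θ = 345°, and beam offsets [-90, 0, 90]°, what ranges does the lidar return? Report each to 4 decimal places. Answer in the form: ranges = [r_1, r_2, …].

ranges = [2.5985, 0.1863, 5.6837]

beam 1: φ=-90°, α=255°
  cosα=-0.2588 sinα=-0.9659 | (4,3) | tMaxX 3.1682 tMaxY 0.5280 | tΔX 3.8637 tΔY 1.0353
    t=0.5280 [y] (4,2)
    t=1.5633 [y] (4,1)
    t=2.5985 [y] (4,0) — stop
  → r_1 = 2.5985
beam 2: φ=0°, α=345°
  cosα=0.9659 sinα=-0.2588 | (4,3) | tMaxX 0.1863 tMaxY 1.9705 | tΔX 1.0353 tΔY 3.8637
    t=0.1863 [x] (5,3) — stop
  → r_2 = 0.1863
beam 3: φ=90°, α=75°
  cosα=0.2588 sinα=0.9659 | (4,3) | tMaxX 0.6955 tMaxY 0.5073 | tΔX 3.8637 tΔY 1.0353
    t=0.5073 [y] (4,4)
    t=0.6955 [x] (5,4)
    t=1.5426 [y] (5,5)
    t=2.5778 [y] (5,6)
    t=3.6131 [y] (5,7)
    t=4.5592 [x] (6,7)
    t=4.6484 [y] (6,8)
    t=5.6837 [y] (6,9) — stop
  → r_3 = 5.6837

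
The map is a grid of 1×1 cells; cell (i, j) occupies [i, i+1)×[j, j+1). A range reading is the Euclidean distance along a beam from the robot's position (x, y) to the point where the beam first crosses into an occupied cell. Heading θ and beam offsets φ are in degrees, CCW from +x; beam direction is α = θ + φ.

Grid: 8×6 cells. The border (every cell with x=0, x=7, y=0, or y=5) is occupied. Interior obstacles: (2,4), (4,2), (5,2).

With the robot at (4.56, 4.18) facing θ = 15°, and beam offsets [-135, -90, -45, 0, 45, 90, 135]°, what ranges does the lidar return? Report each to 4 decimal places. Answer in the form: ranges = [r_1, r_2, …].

ranges = [3.6719, 1.2216, 2.8175, 2.5261, 0.9469, 0.8489, 1.6400]

beam 1: φ=-135°, α=240°
  d=(-0.5000,-0.8660)  start (4,4)  tX=1.1200 tY=0.2078  stride 1/|dx|=2.0000 1/|dy|=1.1547
    cross y-line → (4,3), t=0.2078
    cross x-line → (3,3), t=1.1200
    cross y-line → (3,2), t=1.3625
    cross y-line → (3,1), t=2.5172
    cross x-line → (2,1), t=3.1200
    cross y-line → (2,0), t=3.6719 (wall)
  → r_1 = 3.6719
beam 2: φ=-90°, α=285°
  d=(0.2588,-0.9659)  start (4,4)  tX=1.7000 tY=0.1863  stride 1/|dx|=3.8637 1/|dy|=1.0353
    cross y-line → (4,3), t=0.1863
    cross y-line → (4,2), t=1.2216 (wall)
  → r_2 = 1.2216
beam 3: φ=-45°, α=330°
  d=(0.8660,-0.5000)  start (4,4)  tX=0.5081 tY=0.3600  stride 1/|dx|=1.1547 1/|dy|=2.0000
    cross y-line → (4,3), t=0.3600
    cross x-line → (5,3), t=0.5081
    cross x-line → (6,3), t=1.6628
    cross y-line → (6,2), t=2.3600
    cross x-line → (7,2), t=2.8175 (wall)
  → r_3 = 2.8175
beam 4: φ=0°, α=15°
  d=(0.9659,0.2588)  start (4,4)  tX=0.4555 tY=3.1682  stride 1/|dx|=1.0353 1/|dy|=3.8637
    cross x-line → (5,4), t=0.4555
    cross x-line → (6,4), t=1.4908
    cross x-line → (7,4), t=2.5261 (wall)
  → r_4 = 2.5261
beam 5: φ=45°, α=60°
  d=(0.5000,0.8660)  start (4,4)  tX=0.8800 tY=0.9469  stride 1/|dx|=2.0000 1/|dy|=1.1547
    cross x-line → (5,4), t=0.8800
    cross y-line → (5,5), t=0.9469 (wall)
  → r_5 = 0.9469
beam 6: φ=90°, α=105°
  d=(-0.2588,0.9659)  start (4,4)  tX=2.1637 tY=0.8489  stride 1/|dx|=3.8637 1/|dy|=1.0353
    cross y-line → (4,5), t=0.8489 (wall)
  → r_6 = 0.8489
beam 7: φ=135°, α=150°
  d=(-0.8660,0.5000)  start (4,4)  tX=0.6466 tY=1.6400  stride 1/|dx|=1.1547 1/|dy|=2.0000
    cross x-line → (3,4), t=0.6466
    cross y-line → (3,5), t=1.6400 (wall)
  → r_7 = 1.6400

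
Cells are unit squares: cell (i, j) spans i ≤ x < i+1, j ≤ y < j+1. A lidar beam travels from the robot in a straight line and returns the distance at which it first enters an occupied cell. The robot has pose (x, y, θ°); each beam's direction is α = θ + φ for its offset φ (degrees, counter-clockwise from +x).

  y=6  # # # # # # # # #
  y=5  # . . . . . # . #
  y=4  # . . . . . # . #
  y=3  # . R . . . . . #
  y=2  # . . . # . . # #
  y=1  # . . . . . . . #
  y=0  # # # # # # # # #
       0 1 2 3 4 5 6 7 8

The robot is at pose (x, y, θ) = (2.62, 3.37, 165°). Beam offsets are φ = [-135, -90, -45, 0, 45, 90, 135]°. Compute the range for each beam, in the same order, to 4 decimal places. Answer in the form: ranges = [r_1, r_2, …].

beam 1: φ=-135°, α=30°
  direction (0.8660, 0.5000); cell (2,3); t to first gridline: x 0.4388, y 1.2600 (then +1.1547 / +2.0000)
    (3,3) via x @ 0.4388
    (3,4) via y @ 1.2600
    (4,4) via x @ 1.5935
    (5,4) via x @ 2.7482
    (5,5) via y @ 3.2600
    (6,5) via x @ 3.9029  # hit
  → r_1 = 3.9029
beam 2: φ=-90°, α=75°
  direction (0.2588, 0.9659); cell (2,3); t to first gridline: x 1.4682, y 0.6522 (then +3.8637 / +1.0353)
    (2,4) via y @ 0.6522
    (3,4) via x @ 1.4682
    (3,5) via y @ 1.6875
    (3,6) via y @ 2.7228  # hit
  → r_2 = 2.7228
beam 3: φ=-45°, α=120°
  direction (-0.5000, 0.8660); cell (2,3); t to first gridline: x 1.2400, y 0.7275 (then +2.0000 / +1.1547)
    (2,4) via y @ 0.7275
    (1,4) via x @ 1.2400
    (1,5) via y @ 1.8822
    (1,6) via y @ 3.0369  # hit
  → r_3 = 3.0369
beam 4: φ=0°, α=165°
  direction (-0.9659, 0.2588); cell (2,3); t to first gridline: x 0.6419, y 2.4341 (then +1.0353 / +3.8637)
    (1,3) via x @ 0.6419
    (0,3) via x @ 1.6771  # hit
  → r_4 = 1.6771
beam 5: φ=45°, α=210°
  direction (-0.8660, -0.5000); cell (2,3); t to first gridline: x 0.7159, y 0.7400 (then +1.1547 / +2.0000)
    (1,3) via x @ 0.7159
    (1,2) via y @ 0.7400
    (0,2) via x @ 1.8706  # hit
  → r_5 = 1.8706
beam 6: φ=90°, α=255°
  direction (-0.2588, -0.9659); cell (2,3); t to first gridline: x 2.3955, y 0.3831 (then +3.8637 / +1.0353)
    (2,2) via y @ 0.3831
    (2,1) via y @ 1.4183
    (1,1) via x @ 2.3955
    (1,0) via y @ 2.4536  # hit
  → r_6 = 2.4536
beam 7: φ=135°, α=300°
  direction (0.5000, -0.8660); cell (2,3); t to first gridline: x 0.7600, y 0.4272 (then +2.0000 / +1.1547)
    (2,2) via y @ 0.4272
    (3,2) via x @ 0.7600
    (3,1) via y @ 1.5819
    (3,0) via y @ 2.7366  # hit
  → r_7 = 2.7366

ranges = [3.9029, 2.7228, 3.0369, 1.6771, 1.8706, 2.4536, 2.7366]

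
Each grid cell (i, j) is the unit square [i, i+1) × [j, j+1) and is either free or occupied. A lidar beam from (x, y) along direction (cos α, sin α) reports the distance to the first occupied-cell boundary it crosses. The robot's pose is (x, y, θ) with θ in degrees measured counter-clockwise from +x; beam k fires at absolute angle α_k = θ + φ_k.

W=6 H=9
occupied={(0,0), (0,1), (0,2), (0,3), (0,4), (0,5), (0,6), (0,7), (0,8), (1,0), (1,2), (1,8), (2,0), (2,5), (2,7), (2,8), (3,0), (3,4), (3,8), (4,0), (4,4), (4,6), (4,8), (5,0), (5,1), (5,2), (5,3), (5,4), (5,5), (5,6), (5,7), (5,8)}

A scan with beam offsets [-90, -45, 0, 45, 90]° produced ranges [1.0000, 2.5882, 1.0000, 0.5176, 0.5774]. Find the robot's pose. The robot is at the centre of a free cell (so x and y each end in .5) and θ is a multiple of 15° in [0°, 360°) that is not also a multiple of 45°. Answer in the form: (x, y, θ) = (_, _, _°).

(x, y, θ) = (1.5, 4.5, 120°)

Enumerate (i+0.5, j+0.5, θ) over the 22 free cells and 16 admissible headings. For each, cast all 5 beams and compare to the given ranges.
  (1.5, 4.5, 285°): beam 1 = 0.5176 ≠ 1.0000 ✗
  (1.5, 5.5, 15°): beam 1 = 4.6587 ≠ 1.0000 ✗
  (1.5, 4.5, 105°): beam 1 = 1.5529 ≠ 1.0000 ✗
  (4.5, 3.5, 240°): beam 3 = 2.8868 ≠ 1.0000 ✗
  (2.5, 3.5, 300°): beam 3 = 2.8868 ≠ 1.0000 ✗
  …
  (1.5, 4.5, 120°): r_1=1.0000, r_2=2.5882, r_3=1.0000, r_4=0.5176, r_5=0.5774 — all match ✓
No second candidate reproduces the full scan.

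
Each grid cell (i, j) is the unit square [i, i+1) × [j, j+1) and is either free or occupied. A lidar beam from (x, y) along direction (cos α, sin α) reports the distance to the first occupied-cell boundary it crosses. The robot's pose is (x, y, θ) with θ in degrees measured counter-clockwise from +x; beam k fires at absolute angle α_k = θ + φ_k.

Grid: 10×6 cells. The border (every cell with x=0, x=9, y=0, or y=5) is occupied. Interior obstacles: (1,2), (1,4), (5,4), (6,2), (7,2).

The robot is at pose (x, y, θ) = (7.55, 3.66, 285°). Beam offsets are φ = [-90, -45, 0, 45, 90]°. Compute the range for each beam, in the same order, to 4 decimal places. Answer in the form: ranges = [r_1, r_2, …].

beam 1: φ=-90°, α=195°
  d=(-0.9659,-0.2588)  start (7,3)  tX=0.5694 tY=2.5500  stride 1/|dx|=1.0353 1/|dy|=3.8637
    cross x-line → (6,3), t=0.5694
    cross x-line → (5,3), t=1.6047
    cross y-line → (5,2), t=2.5500
    cross x-line → (4,2), t=2.6400
    cross x-line → (3,2), t=3.6752
    cross x-line → (2,2), t=4.7105
    cross x-line → (1,2), t=5.7458 (wall)
  → r_1 = 5.7458
beam 2: φ=-45°, α=240°
  d=(-0.5000,-0.8660)  start (7,3)  tX=1.1000 tY=0.7621  stride 1/|dx|=2.0000 1/|dy|=1.1547
    cross y-line → (7,2), t=0.7621 (wall)
  → r_2 = 0.7621
beam 3: φ=0°, α=285°
  d=(0.2588,-0.9659)  start (7,3)  tX=1.7387 tY=0.6833  stride 1/|dx|=3.8637 1/|dy|=1.0353
    cross y-line → (7,2), t=0.6833 (wall)
  → r_3 = 0.6833
beam 4: φ=45°, α=330°
  d=(0.8660,-0.5000)  start (7,3)  tX=0.5196 tY=1.3200  stride 1/|dx|=1.1547 1/|dy|=2.0000
    cross x-line → (8,3), t=0.5196
    cross y-line → (8,2), t=1.3200
    cross x-line → (9,2), t=1.6743 (wall)
  → r_4 = 1.6743
beam 5: φ=90°, α=15°
  d=(0.9659,0.2588)  start (7,3)  tX=0.4659 tY=1.3137  stride 1/|dx|=1.0353 1/|dy|=3.8637
    cross x-line → (8,3), t=0.4659
    cross y-line → (8,4), t=1.3137
    cross x-line → (9,4), t=1.5012 (wall)
  → r_5 = 1.5012

ranges = [5.7458, 0.7621, 0.6833, 1.6743, 1.5012]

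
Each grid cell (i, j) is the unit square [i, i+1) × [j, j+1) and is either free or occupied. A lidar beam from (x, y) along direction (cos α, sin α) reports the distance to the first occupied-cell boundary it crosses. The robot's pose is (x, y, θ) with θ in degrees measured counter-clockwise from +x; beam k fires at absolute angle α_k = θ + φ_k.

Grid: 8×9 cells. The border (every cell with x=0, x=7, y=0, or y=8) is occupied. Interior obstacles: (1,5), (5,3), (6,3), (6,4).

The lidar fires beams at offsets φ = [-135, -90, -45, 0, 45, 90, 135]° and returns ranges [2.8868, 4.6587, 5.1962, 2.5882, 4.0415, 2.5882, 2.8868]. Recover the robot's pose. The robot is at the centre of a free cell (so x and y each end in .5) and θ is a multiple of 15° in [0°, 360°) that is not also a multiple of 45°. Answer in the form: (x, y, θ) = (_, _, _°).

(x, y, θ) = (3.5, 5.5, 345°)

The pose lattice has 38·16 = 608 candidates. Test each by forward raycasting.
  (2.5, 1.5, 120°): beam 1 = 1.9319 ≠ 2.8868 ✗
  (5.5, 6.5, 255°): beam 1 = 1.7321 ≠ 2.8868 ✗
  (6.5, 7.5, 210°): beam 1 = 0.5176 ≠ 2.8868 ✗
  (6.5, 1.5, 75°): beam 1 = 0.5774 ≠ 2.8868 ✗
  …
  (3.5, 5.5, 345°): r_1=2.8868, r_2=4.6587, r_3=5.1962, r_4=2.5882, r_5=4.0415, r_6=2.5882, r_7=2.8868 — all match ✓
No second candidate reproduces the full scan.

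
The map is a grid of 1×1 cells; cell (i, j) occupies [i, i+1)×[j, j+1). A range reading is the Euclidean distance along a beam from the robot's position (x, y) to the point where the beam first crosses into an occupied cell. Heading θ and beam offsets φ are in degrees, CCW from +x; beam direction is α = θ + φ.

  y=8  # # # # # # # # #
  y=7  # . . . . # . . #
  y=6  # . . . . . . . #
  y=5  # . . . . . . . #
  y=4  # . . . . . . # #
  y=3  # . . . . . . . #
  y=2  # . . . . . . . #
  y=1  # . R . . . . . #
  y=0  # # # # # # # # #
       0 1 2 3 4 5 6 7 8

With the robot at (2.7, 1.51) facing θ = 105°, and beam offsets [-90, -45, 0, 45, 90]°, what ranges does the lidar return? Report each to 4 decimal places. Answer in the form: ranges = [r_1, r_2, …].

ranges = [5.4870, 6.3393, 6.5683, 1.9630, 1.7600]

beam 1: φ=-90°, α=15°
  dir = (cos 15°, sin 15°) = (0.9659, 0.2588); from cell (2,1)
  next x-line at t=0.3106, next y-line at t=1.8932; Δt_x=1.0353, Δt_y=3.8637
    x: enter (3,1) at t=0.3106
    x: enter (4,1) at t=1.3459
    y: enter (4,2) at t=1.8932
    x: enter (5,2) at t=2.3811
    x: enter (6,2) at t=3.4164
    x: enter (7,2) at t=4.4517
    x: enter (8,2) at t=5.4870 ← occupied
  → r_1 = 5.4870
beam 2: φ=-45°, α=60°
  dir = (cos 60°, sin 60°) = (0.5000, 0.8660); from cell (2,1)
  next x-line at t=0.6000, next y-line at t=0.5658; Δt_x=2.0000, Δt_y=1.1547
    y: enter (2,2) at t=0.5658
    x: enter (3,2) at t=0.6000
    y: enter (3,3) at t=1.7205
    x: enter (4,3) at t=2.6000
    y: enter (4,4) at t=2.8752
    y: enter (4,5) at t=4.0299
    x: enter (5,5) at t=4.6000
    y: enter (5,6) at t=5.1846
    y: enter (5,7) at t=6.3393 ← occupied
  → r_2 = 6.3393
beam 3: φ=0°, α=105°
  dir = (cos 105°, sin 105°) = (-0.2588, 0.9659); from cell (2,1)
  next x-line at t=2.7046, next y-line at t=0.5073; Δt_x=3.8637, Δt_y=1.0353
    y: enter (2,2) at t=0.5073
    y: enter (2,3) at t=1.5426
    y: enter (2,4) at t=2.5778
    x: enter (1,4) at t=2.7046
    y: enter (1,5) at t=3.6131
    y: enter (1,6) at t=4.6484
    y: enter (1,7) at t=5.6837
    x: enter (0,7) at t=6.5683 ← occupied
  → r_3 = 6.5683
beam 4: φ=45°, α=150°
  dir = (cos 150°, sin 150°) = (-0.8660, 0.5000); from cell (2,1)
  next x-line at t=0.8083, next y-line at t=0.9800; Δt_x=1.1547, Δt_y=2.0000
    x: enter (1,1) at t=0.8083
    y: enter (1,2) at t=0.9800
    x: enter (0,2) at t=1.9630 ← occupied
  → r_4 = 1.9630
beam 5: φ=90°, α=195°
  dir = (cos 195°, sin 195°) = (-0.9659, -0.2588); from cell (2,1)
  next x-line at t=0.7247, next y-line at t=1.9705; Δt_x=1.0353, Δt_y=3.8637
    x: enter (1,1) at t=0.7247
    x: enter (0,1) at t=1.7600 ← occupied
  → r_5 = 1.7600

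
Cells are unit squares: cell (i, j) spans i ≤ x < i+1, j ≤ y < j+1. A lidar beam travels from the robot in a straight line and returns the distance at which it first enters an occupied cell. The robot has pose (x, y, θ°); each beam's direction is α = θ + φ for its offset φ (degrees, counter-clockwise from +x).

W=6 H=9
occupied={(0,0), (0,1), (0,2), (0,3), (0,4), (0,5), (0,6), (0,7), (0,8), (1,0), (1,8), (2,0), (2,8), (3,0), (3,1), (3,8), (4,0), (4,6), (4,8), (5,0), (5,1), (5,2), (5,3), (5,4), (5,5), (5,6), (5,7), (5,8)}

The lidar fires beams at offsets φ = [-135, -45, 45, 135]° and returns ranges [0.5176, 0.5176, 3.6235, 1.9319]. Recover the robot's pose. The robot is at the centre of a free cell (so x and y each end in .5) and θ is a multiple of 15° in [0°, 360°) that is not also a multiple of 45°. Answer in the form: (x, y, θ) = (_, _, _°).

The pose lattice has 26·16 = 416 candidates. Test each by forward raycasting.
  (1.5, 7.5, 75°): beam 1 = 7.0000 ≠ 0.5176 ✗
  (1.5, 6.5, 210°): beam 1 = 1.5529 ≠ 0.5176 ✗
  (1.5, 3.5, 285°): beam 1 = 0.5774 ≠ 0.5176 ✗
  …
  (4.5, 5.5, 150°): r_1=0.5176, r_2=0.5176, r_3=3.6235, r_4=1.9319 — all match ✓
Unique over the lattice → pose = (4.5, 5.5, 150°).

(x, y, θ) = (4.5, 5.5, 150°)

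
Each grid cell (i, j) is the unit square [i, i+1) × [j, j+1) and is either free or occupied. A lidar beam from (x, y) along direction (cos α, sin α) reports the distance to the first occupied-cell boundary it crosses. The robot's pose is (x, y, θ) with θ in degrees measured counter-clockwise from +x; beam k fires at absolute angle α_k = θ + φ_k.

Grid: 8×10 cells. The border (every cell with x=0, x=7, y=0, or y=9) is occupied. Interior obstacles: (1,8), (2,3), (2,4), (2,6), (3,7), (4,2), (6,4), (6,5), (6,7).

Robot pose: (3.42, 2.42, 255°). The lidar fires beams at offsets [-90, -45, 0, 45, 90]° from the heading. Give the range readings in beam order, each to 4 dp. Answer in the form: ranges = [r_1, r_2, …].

beam 1: φ=-90°, α=165°
  dir = (cos 165°, sin 165°) = (-0.9659, 0.2588); from cell (3,2)
  next x-line at t=0.4348, next y-line at t=2.2409; Δt_x=1.0353, Δt_y=3.8637
    x: enter (2,2) at t=0.4348
    x: enter (1,2) at t=1.4701
    y: enter (1,3) at t=2.2409
    x: enter (0,3) at t=2.5054 ← occupied
  → r_1 = 2.5054
beam 2: φ=-45°, α=210°
  dir = (cos 210°, sin 210°) = (-0.8660, -0.5000); from cell (3,2)
  next x-line at t=0.4850, next y-line at t=0.8400; Δt_x=1.1547, Δt_y=2.0000
    x: enter (2,2) at t=0.4850
    y: enter (2,1) at t=0.8400
    x: enter (1,1) at t=1.6397
    x: enter (0,1) at t=2.7944 ← occupied
  → r_2 = 2.7944
beam 3: φ=0°, α=255°
  dir = (cos 255°, sin 255°) = (-0.2588, -0.9659); from cell (3,2)
  next x-line at t=1.6228, next y-line at t=0.4348; Δt_x=3.8637, Δt_y=1.0353
    y: enter (3,1) at t=0.4348
    y: enter (3,0) at t=1.4701 ← occupied
  → r_3 = 1.4701
beam 4: φ=45°, α=300°
  dir = (cos 300°, sin 300°) = (0.5000, -0.8660); from cell (3,2)
  next x-line at t=1.1600, next y-line at t=0.4850; Δt_x=2.0000, Δt_y=1.1547
    y: enter (3,1) at t=0.4850
    x: enter (4,1) at t=1.1600
    y: enter (4,0) at t=1.6397 ← occupied
  → r_4 = 1.6397
beam 5: φ=90°, α=345°
  dir = (cos 345°, sin 345°) = (0.9659, -0.2588); from cell (3,2)
  next x-line at t=0.6005, next y-line at t=1.6228; Δt_x=1.0353, Δt_y=3.8637
    x: enter (4,2) at t=0.6005 ← occupied
  → r_5 = 0.6005

ranges = [2.5054, 2.7944, 1.4701, 1.6397, 0.6005]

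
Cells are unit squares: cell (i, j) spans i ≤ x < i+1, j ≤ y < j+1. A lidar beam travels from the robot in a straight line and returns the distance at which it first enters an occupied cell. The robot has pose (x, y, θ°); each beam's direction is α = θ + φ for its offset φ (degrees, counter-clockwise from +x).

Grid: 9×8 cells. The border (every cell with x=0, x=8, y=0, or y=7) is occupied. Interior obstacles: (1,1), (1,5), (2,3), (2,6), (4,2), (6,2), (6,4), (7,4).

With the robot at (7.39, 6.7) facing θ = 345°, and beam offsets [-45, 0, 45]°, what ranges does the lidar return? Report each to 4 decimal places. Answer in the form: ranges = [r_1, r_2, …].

beam 1: φ=-45°, α=300°
  direction (0.5000, -0.8660); cell (7,6); t to first gridline: x 1.2200, y 0.8083 (then +2.0000 / +1.1547)
    (7,5) via y @ 0.8083
    (8,5) via x @ 1.2200  # hit
  → r_1 = 1.2200
beam 2: φ=0°, α=345°
  direction (0.9659, -0.2588); cell (7,6); t to first gridline: x 0.6315, y 2.7046 (then +1.0353 / +3.8637)
    (8,6) via x @ 0.6315  # hit
  → r_2 = 0.6315
beam 3: φ=45°, α=30°
  direction (0.8660, 0.5000); cell (7,6); t to first gridline: x 0.7044, y 0.6000 (then +1.1547 / +2.0000)
    (7,7) via y @ 0.6000  # hit
  → r_3 = 0.6000

ranges = [1.2200, 0.6315, 0.6000]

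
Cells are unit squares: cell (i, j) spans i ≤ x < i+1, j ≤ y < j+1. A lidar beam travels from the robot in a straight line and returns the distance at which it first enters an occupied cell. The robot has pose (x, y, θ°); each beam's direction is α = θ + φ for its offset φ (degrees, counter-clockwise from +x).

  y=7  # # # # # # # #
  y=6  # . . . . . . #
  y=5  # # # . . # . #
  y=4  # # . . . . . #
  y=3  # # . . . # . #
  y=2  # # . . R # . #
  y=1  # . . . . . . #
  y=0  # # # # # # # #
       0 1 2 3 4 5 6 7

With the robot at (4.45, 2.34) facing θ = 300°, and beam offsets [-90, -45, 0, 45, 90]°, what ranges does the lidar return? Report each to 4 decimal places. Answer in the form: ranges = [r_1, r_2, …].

ranges = [2.6800, 1.3873, 1.5473, 0.5694, 0.6351]

beam 1: φ=-90°, α=210°
  cosα=-0.8660 sinα=-0.5000 | (4,2) | tMaxX 0.5196 tMaxY 0.6800 | tΔX 1.1547 tΔY 2.0000
    t=0.5196 [x] (3,2)
    t=0.6800 [y] (3,1)
    t=1.6743 [x] (2,1)
    t=2.6800 [y] (2,0) — stop
  → r_1 = 2.6800
beam 2: φ=-45°, α=255°
  cosα=-0.2588 sinα=-0.9659 | (4,2) | tMaxX 1.7387 tMaxY 0.3520 | tΔX 3.8637 tΔY 1.0353
    t=0.3520 [y] (4,1)
    t=1.3873 [y] (4,0) — stop
  → r_2 = 1.3873
beam 3: φ=0°, α=300°
  cosα=0.5000 sinα=-0.8660 | (4,2) | tMaxX 1.1000 tMaxY 0.3926 | tΔX 2.0000 tΔY 1.1547
    t=0.3926 [y] (4,1)
    t=1.1000 [x] (5,1)
    t=1.5473 [y] (5,0) — stop
  → r_3 = 1.5473
beam 4: φ=45°, α=345°
  cosα=0.9659 sinα=-0.2588 | (4,2) | tMaxX 0.5694 tMaxY 1.3137 | tΔX 1.0353 tΔY 3.8637
    t=0.5694 [x] (5,2) — stop
  → r_4 = 0.5694
beam 5: φ=90°, α=30°
  cosα=0.8660 sinα=0.5000 | (4,2) | tMaxX 0.6351 tMaxY 1.3200 | tΔX 1.1547 tΔY 2.0000
    t=0.6351 [x] (5,2) — stop
  → r_5 = 0.6351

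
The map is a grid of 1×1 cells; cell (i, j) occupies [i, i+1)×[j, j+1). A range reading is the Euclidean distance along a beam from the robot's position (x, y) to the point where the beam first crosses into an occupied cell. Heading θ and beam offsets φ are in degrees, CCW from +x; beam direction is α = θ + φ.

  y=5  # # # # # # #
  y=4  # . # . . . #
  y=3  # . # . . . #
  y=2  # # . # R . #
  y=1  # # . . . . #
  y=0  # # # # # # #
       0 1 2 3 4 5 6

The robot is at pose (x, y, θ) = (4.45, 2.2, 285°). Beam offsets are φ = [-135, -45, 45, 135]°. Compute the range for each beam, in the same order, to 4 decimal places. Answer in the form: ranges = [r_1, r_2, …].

beam 1: φ=-135°, α=150°
  d=(-0.8660,0.5000)  start (4,2)  tX=0.5196 tY=1.6000  stride 1/|dx|=1.1547 1/|dy|=2.0000
    cross x-line → (3,2), t=0.5196 (wall)
  → r_1 = 0.5196
beam 2: φ=-45°, α=240°
  d=(-0.5000,-0.8660)  start (4,2)  tX=0.9000 tY=0.2309  stride 1/|dx|=2.0000 1/|dy|=1.1547
    cross y-line → (4,1), t=0.2309
    cross x-line → (3,1), t=0.9000
    cross y-line → (3,0), t=1.3856 (wall)
  → r_2 = 1.3856
beam 3: φ=45°, α=330°
  d=(0.8660,-0.5000)  start (4,2)  tX=0.6351 tY=0.4000  stride 1/|dx|=1.1547 1/|dy|=2.0000
    cross y-line → (4,1), t=0.4000
    cross x-line → (5,1), t=0.6351
    cross x-line → (6,1), t=1.7898 (wall)
  → r_3 = 1.7898
beam 4: φ=135°, α=60°
  d=(0.5000,0.8660)  start (4,2)  tX=1.1000 tY=0.9238  stride 1/|dx|=2.0000 1/|dy|=1.1547
    cross y-line → (4,3), t=0.9238
    cross x-line → (5,3), t=1.1000
    cross y-line → (5,4), t=2.0785
    cross x-line → (6,4), t=3.1000 (wall)
  → r_4 = 3.1000

ranges = [0.5196, 1.3856, 1.7898, 3.1000]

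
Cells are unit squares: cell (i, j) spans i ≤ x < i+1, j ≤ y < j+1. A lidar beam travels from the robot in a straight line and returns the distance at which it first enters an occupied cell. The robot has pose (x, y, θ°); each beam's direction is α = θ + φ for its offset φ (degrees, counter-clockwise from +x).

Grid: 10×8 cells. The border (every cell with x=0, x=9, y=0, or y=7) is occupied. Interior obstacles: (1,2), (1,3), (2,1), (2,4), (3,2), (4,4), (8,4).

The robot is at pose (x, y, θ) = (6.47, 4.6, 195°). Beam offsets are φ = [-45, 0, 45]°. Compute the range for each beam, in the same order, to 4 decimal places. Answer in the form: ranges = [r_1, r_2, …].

beam 1: φ=-45°, α=150°
  d=(-0.8660,0.5000)  start (6,4)  tX=0.5427 tY=0.8000  stride 1/|dx|=1.1547 1/|dy|=2.0000
    cross x-line → (5,4), t=0.5427
    cross y-line → (5,5), t=0.8000
    cross x-line → (4,5), t=1.6974
    cross y-line → (4,6), t=2.8000
    cross x-line → (3,6), t=2.8521
    cross x-line → (2,6), t=4.0068
    cross y-line → (2,7), t=4.8000 (wall)
  → r_1 = 4.8000
beam 2: φ=0°, α=195°
  d=(-0.9659,-0.2588)  start (6,4)  tX=0.4866 tY=2.3182  stride 1/|dx|=1.0353 1/|dy|=3.8637
    cross x-line → (5,4), t=0.4866
    cross x-line → (4,4), t=1.5219 (wall)
  → r_2 = 1.5219
beam 3: φ=45°, α=240°
  d=(-0.5000,-0.8660)  start (6,4)  tX=0.9400 tY=0.6928  stride 1/|dx|=2.0000 1/|dy|=1.1547
    cross y-line → (6,3), t=0.6928
    cross x-line → (5,3), t=0.9400
    cross y-line → (5,2), t=1.8475
    cross x-line → (4,2), t=2.9400
    cross y-line → (4,1), t=3.0022
    cross y-line → (4,0), t=4.1569 (wall)
  → r_3 = 4.1569

ranges = [4.8000, 1.5219, 4.1569]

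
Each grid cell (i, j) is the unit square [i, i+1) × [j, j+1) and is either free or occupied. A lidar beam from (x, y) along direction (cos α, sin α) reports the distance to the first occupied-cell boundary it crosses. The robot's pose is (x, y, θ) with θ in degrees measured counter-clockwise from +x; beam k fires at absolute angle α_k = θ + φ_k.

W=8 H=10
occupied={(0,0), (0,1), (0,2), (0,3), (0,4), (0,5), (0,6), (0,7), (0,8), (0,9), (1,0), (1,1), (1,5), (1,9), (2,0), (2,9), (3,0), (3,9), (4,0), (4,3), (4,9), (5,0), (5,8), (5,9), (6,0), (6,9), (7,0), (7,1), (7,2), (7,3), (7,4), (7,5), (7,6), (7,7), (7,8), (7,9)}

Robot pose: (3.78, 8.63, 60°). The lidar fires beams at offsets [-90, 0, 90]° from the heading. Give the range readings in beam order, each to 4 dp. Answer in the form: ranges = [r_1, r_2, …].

ranges = [3.7181, 0.4272, 0.7400]

beam 1: φ=-90°, α=330°
  direction (0.8660, -0.5000); cell (3,8); t to first gridline: x 0.2540, y 1.2600 (then +1.1547 / +2.0000)
    (4,8) via x @ 0.2540
    (4,7) via y @ 1.2600
    (5,7) via x @ 1.4087
    (6,7) via x @ 2.5634
    (6,6) via y @ 3.2600
    (7,6) via x @ 3.7181  # hit
  → r_1 = 3.7181
beam 2: φ=0°, α=60°
  direction (0.5000, 0.8660); cell (3,8); t to first gridline: x 0.4400, y 0.4272 (then +2.0000 / +1.1547)
    (3,9) via y @ 0.4272  # hit
  → r_2 = 0.4272
beam 3: φ=90°, α=150°
  direction (-0.8660, 0.5000); cell (3,8); t to first gridline: x 0.9007, y 0.7400 (then +1.1547 / +2.0000)
    (3,9) via y @ 0.7400  # hit
  → r_3 = 0.7400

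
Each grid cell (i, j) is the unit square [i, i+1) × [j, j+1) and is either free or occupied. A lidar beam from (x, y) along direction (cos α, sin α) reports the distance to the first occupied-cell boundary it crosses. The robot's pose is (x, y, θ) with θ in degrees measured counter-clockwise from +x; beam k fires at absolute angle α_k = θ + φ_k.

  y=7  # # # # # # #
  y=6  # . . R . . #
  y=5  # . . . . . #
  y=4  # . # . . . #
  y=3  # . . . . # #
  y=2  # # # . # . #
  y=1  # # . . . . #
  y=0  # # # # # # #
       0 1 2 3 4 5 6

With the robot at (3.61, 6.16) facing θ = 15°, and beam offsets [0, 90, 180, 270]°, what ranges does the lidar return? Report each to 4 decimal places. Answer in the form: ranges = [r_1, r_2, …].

beam 1: φ=0°, α=15°
  dir = (cos 15°, sin 15°) = (0.9659, 0.2588); from cell (3,6)
  next x-line at t=0.4038, next y-line at t=3.2455; Δt_x=1.0353, Δt_y=3.8637
    x: enter (4,6) at t=0.4038
    x: enter (5,6) at t=1.4390
    x: enter (6,6) at t=2.4743 ← occupied
  → r_1 = 2.4743
beam 2: φ=90°, α=105°
  dir = (cos 105°, sin 105°) = (-0.2588, 0.9659); from cell (3,6)
  next x-line at t=2.3569, next y-line at t=0.8696; Δt_x=3.8637, Δt_y=1.0353
    y: enter (3,7) at t=0.8696 ← occupied
  → r_2 = 0.8696
beam 3: φ=180°, α=195°
  dir = (cos 195°, sin 195°) = (-0.9659, -0.2588); from cell (3,6)
  next x-line at t=0.6315, next y-line at t=0.6182; Δt_x=1.0353, Δt_y=3.8637
    y: enter (3,5) at t=0.6182
    x: enter (2,5) at t=0.6315
    x: enter (1,5) at t=1.6668
    x: enter (0,5) at t=2.7021 ← occupied
  → r_3 = 2.7021
beam 4: φ=270°, α=285°
  dir = (cos 285°, sin 285°) = (0.2588, -0.9659); from cell (3,6)
  next x-line at t=1.5068, next y-line at t=0.1656; Δt_x=3.8637, Δt_y=1.0353
    y: enter (3,5) at t=0.1656
    y: enter (3,4) at t=1.2009
    x: enter (4,4) at t=1.5068
    y: enter (4,3) at t=2.2362
    y: enter (4,2) at t=3.2715 ← occupied
  → r_4 = 3.2715

ranges = [2.4743, 0.8696, 2.7021, 3.2715]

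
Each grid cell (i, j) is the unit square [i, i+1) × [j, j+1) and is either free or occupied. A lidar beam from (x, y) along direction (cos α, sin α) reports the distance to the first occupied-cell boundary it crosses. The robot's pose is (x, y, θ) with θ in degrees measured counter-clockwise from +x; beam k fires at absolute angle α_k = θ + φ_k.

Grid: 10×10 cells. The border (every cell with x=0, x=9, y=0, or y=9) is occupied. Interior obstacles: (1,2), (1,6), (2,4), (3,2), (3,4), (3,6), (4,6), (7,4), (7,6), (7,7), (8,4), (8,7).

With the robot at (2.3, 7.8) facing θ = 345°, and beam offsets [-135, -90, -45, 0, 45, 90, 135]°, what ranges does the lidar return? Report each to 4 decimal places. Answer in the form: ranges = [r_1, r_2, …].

ranges = [1.5011, 1.1591, 1.4000, 4.8658, 2.4000, 1.2423, 1.3856]

beam 1: φ=-135°, α=210°
  dir = (cos 210°, sin 210°) = (-0.8660, -0.5000); from cell (2,7)
  next x-line at t=0.3464, next y-line at t=1.6000; Δt_x=1.1547, Δt_y=2.0000
    x: enter (1,7) at t=0.3464
    x: enter (0,7) at t=1.5011 ← occupied
  → r_1 = 1.5011
beam 2: φ=-90°, α=255°
  dir = (cos 255°, sin 255°) = (-0.2588, -0.9659); from cell (2,7)
  next x-line at t=1.1591, next y-line at t=0.8282; Δt_x=3.8637, Δt_y=1.0353
    y: enter (2,6) at t=0.8282
    x: enter (1,6) at t=1.1591 ← occupied
  → r_2 = 1.1591
beam 3: φ=-45°, α=300°
  dir = (cos 300°, sin 300°) = (0.5000, -0.8660); from cell (2,7)
  next x-line at t=1.4000, next y-line at t=0.9238; Δt_x=2.0000, Δt_y=1.1547
    y: enter (2,6) at t=0.9238
    x: enter (3,6) at t=1.4000 ← occupied
  → r_3 = 1.4000
beam 4: φ=0°, α=345°
  dir = (cos 345°, sin 345°) = (0.9659, -0.2588); from cell (2,7)
  next x-line at t=0.7247, next y-line at t=3.0910; Δt_x=1.0353, Δt_y=3.8637
    x: enter (3,7) at t=0.7247
    x: enter (4,7) at t=1.7600
    x: enter (5,7) at t=2.7952
    y: enter (5,6) at t=3.0910
    x: enter (6,6) at t=3.8305
    x: enter (7,6) at t=4.8658 ← occupied
  → r_4 = 4.8658
beam 5: φ=45°, α=30°
  dir = (cos 30°, sin 30°) = (0.8660, 0.5000); from cell (2,7)
  next x-line at t=0.8083, next y-line at t=0.4000; Δt_x=1.1547, Δt_y=2.0000
    y: enter (2,8) at t=0.4000
    x: enter (3,8) at t=0.8083
    x: enter (4,8) at t=1.9630
    y: enter (4,9) at t=2.4000 ← occupied
  → r_5 = 2.4000
beam 6: φ=90°, α=75°
  dir = (cos 75°, sin 75°) = (0.2588, 0.9659); from cell (2,7)
  next x-line at t=2.7046, next y-line at t=0.2071; Δt_x=3.8637, Δt_y=1.0353
    y: enter (2,8) at t=0.2071
    y: enter (2,9) at t=1.2423 ← occupied
  → r_6 = 1.2423
beam 7: φ=135°, α=120°
  dir = (cos 120°, sin 120°) = (-0.5000, 0.8660); from cell (2,7)
  next x-line at t=0.6000, next y-line at t=0.2309; Δt_x=2.0000, Δt_y=1.1547
    y: enter (2,8) at t=0.2309
    x: enter (1,8) at t=0.6000
    y: enter (1,9) at t=1.3856 ← occupied
  → r_7 = 1.3856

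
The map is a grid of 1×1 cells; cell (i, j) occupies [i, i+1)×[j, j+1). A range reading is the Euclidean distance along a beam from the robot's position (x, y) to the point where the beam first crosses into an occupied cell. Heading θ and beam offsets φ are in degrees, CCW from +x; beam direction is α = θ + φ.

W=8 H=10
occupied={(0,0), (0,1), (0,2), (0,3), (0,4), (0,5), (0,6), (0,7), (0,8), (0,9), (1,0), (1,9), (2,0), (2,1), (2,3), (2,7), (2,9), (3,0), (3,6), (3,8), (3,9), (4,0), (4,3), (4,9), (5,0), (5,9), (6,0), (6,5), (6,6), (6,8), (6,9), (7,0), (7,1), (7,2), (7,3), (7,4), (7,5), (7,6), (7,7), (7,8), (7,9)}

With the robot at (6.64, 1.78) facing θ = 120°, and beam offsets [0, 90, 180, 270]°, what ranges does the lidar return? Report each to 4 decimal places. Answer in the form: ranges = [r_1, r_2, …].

beam 1: φ=0°, α=120°
  direction (-0.5000, 0.8660); cell (6,1); t to first gridline: x 1.2800, y 0.2540 (then +2.0000 / +1.1547)
    (6,2) via y @ 0.2540
    (5,2) via x @ 1.2800
    (5,3) via y @ 1.4087
    (5,4) via y @ 2.5634
    (4,4) via x @ 3.2800
    (4,5) via y @ 3.7181
    (4,6) via y @ 4.8728
    (3,6) via x @ 5.2800  # hit
  → r_1 = 5.2800
beam 2: φ=90°, α=210°
  direction (-0.8660, -0.5000); cell (6,1); t to first gridline: x 0.7390, y 1.5600 (then +1.1547 / +2.0000)
    (5,1) via x @ 0.7390
    (5,0) via y @ 1.5600  # hit
  → r_2 = 1.5600
beam 3: φ=180°, α=300°
  direction (0.5000, -0.8660); cell (6,1); t to first gridline: x 0.7200, y 0.9007 (then +2.0000 / +1.1547)
    (7,1) via x @ 0.7200  # hit
  → r_3 = 0.7200
beam 4: φ=270°, α=30°
  direction (0.8660, 0.5000); cell (6,1); t to first gridline: x 0.4157, y 0.4400 (then +1.1547 / +2.0000)
    (7,1) via x @ 0.4157  # hit
  → r_4 = 0.4157

ranges = [5.2800, 1.5600, 0.7200, 0.4157]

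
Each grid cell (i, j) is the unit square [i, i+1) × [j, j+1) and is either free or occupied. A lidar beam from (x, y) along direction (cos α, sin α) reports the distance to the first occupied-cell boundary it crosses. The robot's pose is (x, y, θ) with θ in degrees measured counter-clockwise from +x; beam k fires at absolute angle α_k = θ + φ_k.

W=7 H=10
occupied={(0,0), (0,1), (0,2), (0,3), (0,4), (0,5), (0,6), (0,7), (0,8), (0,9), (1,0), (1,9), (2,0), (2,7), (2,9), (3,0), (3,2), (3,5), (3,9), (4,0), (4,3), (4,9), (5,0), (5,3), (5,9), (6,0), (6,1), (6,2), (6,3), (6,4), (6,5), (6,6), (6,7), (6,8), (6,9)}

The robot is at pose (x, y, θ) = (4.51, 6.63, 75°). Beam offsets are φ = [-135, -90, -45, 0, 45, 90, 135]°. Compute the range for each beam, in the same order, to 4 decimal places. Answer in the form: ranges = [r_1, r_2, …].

ranges = [2.9800, 1.5426, 1.7205, 2.4536, 2.7366, 1.5633, 1.2600]

beam 1: φ=-135°, α=300°
  dir = (cos 300°, sin 300°) = (0.5000, -0.8660); from cell (4,6)
  next x-line at t=0.9800, next y-line at t=0.7275; Δt_x=2.0000, Δt_y=1.1547
    y: enter (4,5) at t=0.7275
    x: enter (5,5) at t=0.9800
    y: enter (5,4) at t=1.8822
    x: enter (6,4) at t=2.9800 ← occupied
  → r_1 = 2.9800
beam 2: φ=-90°, α=345°
  dir = (cos 345°, sin 345°) = (0.9659, -0.2588); from cell (4,6)
  next x-line at t=0.5073, next y-line at t=2.4341; Δt_x=1.0353, Δt_y=3.8637
    x: enter (5,6) at t=0.5073
    x: enter (6,6) at t=1.5426 ← occupied
  → r_2 = 1.5426
beam 3: φ=-45°, α=30°
  dir = (cos 30°, sin 30°) = (0.8660, 0.5000); from cell (4,6)
  next x-line at t=0.5658, next y-line at t=0.7400; Δt_x=1.1547, Δt_y=2.0000
    x: enter (5,6) at t=0.5658
    y: enter (5,7) at t=0.7400
    x: enter (6,7) at t=1.7205 ← occupied
  → r_3 = 1.7205
beam 4: φ=0°, α=75°
  dir = (cos 75°, sin 75°) = (0.2588, 0.9659); from cell (4,6)
  next x-line at t=1.8932, next y-line at t=0.3831; Δt_x=3.8637, Δt_y=1.0353
    y: enter (4,7) at t=0.3831
    y: enter (4,8) at t=1.4183
    x: enter (5,8) at t=1.8932
    y: enter (5,9) at t=2.4536 ← occupied
  → r_4 = 2.4536
beam 5: φ=45°, α=120°
  dir = (cos 120°, sin 120°) = (-0.5000, 0.8660); from cell (4,6)
  next x-line at t=1.0200, next y-line at t=0.4272; Δt_x=2.0000, Δt_y=1.1547
    y: enter (4,7) at t=0.4272
    x: enter (3,7) at t=1.0200
    y: enter (3,8) at t=1.5819
    y: enter (3,9) at t=2.7366 ← occupied
  → r_5 = 2.7366
beam 6: φ=90°, α=165°
  dir = (cos 165°, sin 165°) = (-0.9659, 0.2588); from cell (4,6)
  next x-line at t=0.5280, next y-line at t=1.4296; Δt_x=1.0353, Δt_y=3.8637
    x: enter (3,6) at t=0.5280
    y: enter (3,7) at t=1.4296
    x: enter (2,7) at t=1.5633 ← occupied
  → r_6 = 1.5633
beam 7: φ=135°, α=210°
  dir = (cos 210°, sin 210°) = (-0.8660, -0.5000); from cell (4,6)
  next x-line at t=0.5889, next y-line at t=1.2600; Δt_x=1.1547, Δt_y=2.0000
    x: enter (3,6) at t=0.5889
    y: enter (3,5) at t=1.2600 ← occupied
  → r_7 = 1.2600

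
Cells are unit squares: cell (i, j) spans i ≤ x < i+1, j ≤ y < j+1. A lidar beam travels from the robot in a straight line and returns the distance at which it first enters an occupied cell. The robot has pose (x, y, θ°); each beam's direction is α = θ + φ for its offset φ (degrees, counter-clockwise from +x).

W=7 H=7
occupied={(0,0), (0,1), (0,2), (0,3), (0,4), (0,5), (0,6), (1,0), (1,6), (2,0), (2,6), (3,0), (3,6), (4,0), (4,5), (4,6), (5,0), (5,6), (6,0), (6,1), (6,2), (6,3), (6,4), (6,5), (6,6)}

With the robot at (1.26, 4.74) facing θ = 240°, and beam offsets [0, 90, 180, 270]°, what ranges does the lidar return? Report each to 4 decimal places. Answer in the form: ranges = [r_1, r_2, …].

beam 1: φ=0°, α=240°
  cosα=-0.5000 sinα=-0.8660 | (1,4) | tMaxX 0.5200 tMaxY 0.8545 | tΔX 2.0000 tΔY 1.1547
    t=0.5200 [x] (0,4) — stop
  → r_1 = 0.5200
beam 2: φ=90°, α=330°
  cosα=0.8660 sinα=-0.5000 | (1,4) | tMaxX 0.8545 tMaxY 1.4800 | tΔX 1.1547 tΔY 2.0000
    t=0.8545 [x] (2,4)
    t=1.4800 [y] (2,3)
    t=2.0092 [x] (3,3)
    t=3.1639 [x] (4,3)
    t=3.4800 [y] (4,2)
    t=4.3186 [x] (5,2)
    t=5.4733 [x] (6,2) — stop
  → r_2 = 5.4733
beam 3: φ=180°, α=60°
  cosα=0.5000 sinα=0.8660 | (1,4) | tMaxX 1.4800 tMaxY 0.3002 | tΔX 2.0000 tΔY 1.1547
    t=0.3002 [y] (1,5)
    t=1.4549 [y] (1,6) — stop
  → r_3 = 1.4549
beam 4: φ=270°, α=150°
  cosα=-0.8660 sinα=0.5000 | (1,4) | tMaxX 0.3002 tMaxY 0.5200 | tΔX 1.1547 tΔY 2.0000
    t=0.3002 [x] (0,4) — stop
  → r_4 = 0.3002

ranges = [0.5200, 5.4733, 1.4549, 0.3002]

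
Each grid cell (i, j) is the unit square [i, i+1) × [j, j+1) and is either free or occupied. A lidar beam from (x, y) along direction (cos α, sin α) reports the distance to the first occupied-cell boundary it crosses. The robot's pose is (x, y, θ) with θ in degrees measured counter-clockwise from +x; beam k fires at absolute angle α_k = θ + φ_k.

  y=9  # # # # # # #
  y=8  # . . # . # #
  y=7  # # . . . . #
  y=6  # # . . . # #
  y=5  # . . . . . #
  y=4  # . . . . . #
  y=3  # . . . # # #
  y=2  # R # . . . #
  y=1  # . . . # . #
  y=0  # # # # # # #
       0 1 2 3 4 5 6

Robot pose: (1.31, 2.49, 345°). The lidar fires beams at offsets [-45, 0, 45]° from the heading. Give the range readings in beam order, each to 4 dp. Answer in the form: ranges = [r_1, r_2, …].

beam 1: φ=-45°, α=300°
  d=(0.5000,-0.8660)  start (1,2)  tX=1.3800 tY=0.5658  stride 1/|dx|=2.0000 1/|dy|=1.1547
    cross y-line → (1,1), t=0.5658
    cross x-line → (2,1), t=1.3800
    cross y-line → (2,0), t=1.7205 (wall)
  → r_1 = 1.7205
beam 2: φ=0°, α=345°
  d=(0.9659,-0.2588)  start (1,2)  tX=0.7143 tY=1.8932  stride 1/|dx|=1.0353 1/|dy|=3.8637
    cross x-line → (2,2), t=0.7143 (wall)
  → r_2 = 0.7143
beam 3: φ=45°, α=30°
  d=(0.8660,0.5000)  start (1,2)  tX=0.7967 tY=1.0200  stride 1/|dx|=1.1547 1/|dy|=2.0000
    cross x-line → (2,2), t=0.7967 (wall)
  → r_3 = 0.7967

ranges = [1.7205, 0.7143, 0.7967]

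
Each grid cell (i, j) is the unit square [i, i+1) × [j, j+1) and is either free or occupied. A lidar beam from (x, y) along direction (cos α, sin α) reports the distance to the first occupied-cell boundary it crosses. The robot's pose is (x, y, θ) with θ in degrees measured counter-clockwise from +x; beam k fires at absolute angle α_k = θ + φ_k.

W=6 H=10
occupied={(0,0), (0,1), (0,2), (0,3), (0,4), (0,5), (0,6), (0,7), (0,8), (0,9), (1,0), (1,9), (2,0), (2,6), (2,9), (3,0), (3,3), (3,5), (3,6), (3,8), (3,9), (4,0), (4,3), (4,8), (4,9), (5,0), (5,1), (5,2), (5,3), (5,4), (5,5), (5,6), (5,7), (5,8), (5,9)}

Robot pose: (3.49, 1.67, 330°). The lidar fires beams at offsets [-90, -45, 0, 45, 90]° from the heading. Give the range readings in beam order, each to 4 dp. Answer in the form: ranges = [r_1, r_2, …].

ranges = [0.7736, 0.6936, 1.3400, 1.5633, 1.5358]

beam 1: φ=-90°, α=240°
  dir = (cos 240°, sin 240°) = (-0.5000, -0.8660); from cell (3,1)
  next x-line at t=0.9800, next y-line at t=0.7736; Δt_x=2.0000, Δt_y=1.1547
    y: enter (3,0) at t=0.7736 ← occupied
  → r_1 = 0.7736
beam 2: φ=-45°, α=285°
  dir = (cos 285°, sin 285°) = (0.2588, -0.9659); from cell (3,1)
  next x-line at t=1.9705, next y-line at t=0.6936; Δt_x=3.8637, Δt_y=1.0353
    y: enter (3,0) at t=0.6936 ← occupied
  → r_2 = 0.6936
beam 3: φ=0°, α=330°
  dir = (cos 330°, sin 330°) = (0.8660, -0.5000); from cell (3,1)
  next x-line at t=0.5889, next y-line at t=1.3400; Δt_x=1.1547, Δt_y=2.0000
    x: enter (4,1) at t=0.5889
    y: enter (4,0) at t=1.3400 ← occupied
  → r_3 = 1.3400
beam 4: φ=45°, α=15°
  dir = (cos 15°, sin 15°) = (0.9659, 0.2588); from cell (3,1)
  next x-line at t=0.5280, next y-line at t=1.2750; Δt_x=1.0353, Δt_y=3.8637
    x: enter (4,1) at t=0.5280
    y: enter (4,2) at t=1.2750
    x: enter (5,2) at t=1.5633 ← occupied
  → r_4 = 1.5633
beam 5: φ=90°, α=60°
  dir = (cos 60°, sin 60°) = (0.5000, 0.8660); from cell (3,1)
  next x-line at t=1.0200, next y-line at t=0.3811; Δt_x=2.0000, Δt_y=1.1547
    y: enter (3,2) at t=0.3811
    x: enter (4,2) at t=1.0200
    y: enter (4,3) at t=1.5358 ← occupied
  → r_5 = 1.5358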